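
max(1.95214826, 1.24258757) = 1.95214826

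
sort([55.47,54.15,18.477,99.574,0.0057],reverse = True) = [99.574,55.47,54.15,18.477,0.0057]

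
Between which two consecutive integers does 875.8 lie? 875 and 876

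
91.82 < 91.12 False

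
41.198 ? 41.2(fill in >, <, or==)<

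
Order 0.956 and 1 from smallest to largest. 0.956,1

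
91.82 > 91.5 True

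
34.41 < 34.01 False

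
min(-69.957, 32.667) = -69.957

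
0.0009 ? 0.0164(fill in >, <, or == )<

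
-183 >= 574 False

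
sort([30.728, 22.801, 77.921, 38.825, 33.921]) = [22.801, 30.728, 33.921, 38.825, 77.921]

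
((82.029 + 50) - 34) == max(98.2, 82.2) False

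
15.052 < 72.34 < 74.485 True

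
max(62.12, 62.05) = 62.12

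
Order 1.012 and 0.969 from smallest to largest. 0.969, 1.012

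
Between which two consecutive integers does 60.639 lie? 60 and 61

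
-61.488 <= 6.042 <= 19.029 True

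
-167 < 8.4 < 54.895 True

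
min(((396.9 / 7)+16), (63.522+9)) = 72.522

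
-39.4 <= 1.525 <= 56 True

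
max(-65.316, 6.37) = 6.37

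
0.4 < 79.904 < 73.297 False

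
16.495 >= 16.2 True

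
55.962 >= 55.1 True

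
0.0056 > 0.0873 False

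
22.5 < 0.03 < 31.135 False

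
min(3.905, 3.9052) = 3.905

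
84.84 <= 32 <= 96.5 False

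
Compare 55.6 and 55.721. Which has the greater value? 55.721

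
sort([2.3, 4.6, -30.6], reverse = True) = [4.6, 2.3, -30.6]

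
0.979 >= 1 False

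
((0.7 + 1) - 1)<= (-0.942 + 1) False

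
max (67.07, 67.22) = 67.22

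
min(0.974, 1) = 0.974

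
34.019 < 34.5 True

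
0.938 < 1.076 True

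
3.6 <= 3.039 False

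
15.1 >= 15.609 False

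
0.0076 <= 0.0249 True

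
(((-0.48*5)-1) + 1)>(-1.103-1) False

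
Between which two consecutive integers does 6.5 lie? 6 and 7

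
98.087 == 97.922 False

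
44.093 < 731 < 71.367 False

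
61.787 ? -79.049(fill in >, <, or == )>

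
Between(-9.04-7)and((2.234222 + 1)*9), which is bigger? ((2.234222 + 1)*9)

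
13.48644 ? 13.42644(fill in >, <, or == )>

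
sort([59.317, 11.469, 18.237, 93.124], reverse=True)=[93.124, 59.317, 18.237, 11.469]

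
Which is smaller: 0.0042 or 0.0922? 0.0042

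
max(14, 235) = 235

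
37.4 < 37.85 True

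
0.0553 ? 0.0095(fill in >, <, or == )>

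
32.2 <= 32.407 True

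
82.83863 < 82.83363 False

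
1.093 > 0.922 True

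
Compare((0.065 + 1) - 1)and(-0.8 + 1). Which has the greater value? (-0.8 + 1)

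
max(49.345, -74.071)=49.345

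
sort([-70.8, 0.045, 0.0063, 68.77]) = [-70.8, 0.0063, 0.045, 68.77]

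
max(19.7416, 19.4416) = 19.7416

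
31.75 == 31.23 False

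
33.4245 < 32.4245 False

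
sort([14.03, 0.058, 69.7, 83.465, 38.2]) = [0.058, 14.03, 38.2, 69.7, 83.465]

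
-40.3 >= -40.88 True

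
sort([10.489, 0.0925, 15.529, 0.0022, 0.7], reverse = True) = [15.529, 10.489, 0.7, 0.0925, 0.0022]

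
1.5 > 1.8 False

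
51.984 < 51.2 False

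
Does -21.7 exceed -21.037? No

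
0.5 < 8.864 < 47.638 True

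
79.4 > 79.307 True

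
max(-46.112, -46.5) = -46.112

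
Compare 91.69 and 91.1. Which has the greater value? 91.69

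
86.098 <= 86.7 True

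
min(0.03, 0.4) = 0.03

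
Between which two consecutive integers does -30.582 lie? -31 and -30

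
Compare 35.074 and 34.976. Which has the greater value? 35.074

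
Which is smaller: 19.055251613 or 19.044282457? 19.044282457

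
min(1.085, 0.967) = 0.967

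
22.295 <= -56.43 False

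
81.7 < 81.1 False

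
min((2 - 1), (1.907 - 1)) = 0.907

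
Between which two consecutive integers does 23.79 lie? 23 and 24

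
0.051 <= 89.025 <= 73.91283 False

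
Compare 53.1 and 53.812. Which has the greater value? 53.812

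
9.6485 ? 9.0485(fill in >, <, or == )>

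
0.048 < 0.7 True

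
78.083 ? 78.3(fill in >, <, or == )<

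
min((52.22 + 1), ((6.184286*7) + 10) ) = 53.22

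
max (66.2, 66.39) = 66.39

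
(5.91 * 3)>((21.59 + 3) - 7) True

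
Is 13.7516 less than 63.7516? Yes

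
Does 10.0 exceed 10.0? No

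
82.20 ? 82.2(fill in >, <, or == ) ==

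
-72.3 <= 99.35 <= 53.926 False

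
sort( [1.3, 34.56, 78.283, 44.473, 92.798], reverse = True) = [92.798, 78.283, 44.473, 34.56, 1.3]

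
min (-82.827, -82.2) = -82.827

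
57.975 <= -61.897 False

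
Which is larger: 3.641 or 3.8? 3.8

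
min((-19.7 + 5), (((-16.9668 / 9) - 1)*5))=-14.7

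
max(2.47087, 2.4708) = 2.47087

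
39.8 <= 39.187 False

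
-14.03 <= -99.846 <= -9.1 False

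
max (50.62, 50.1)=50.62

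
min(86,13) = 13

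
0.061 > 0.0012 True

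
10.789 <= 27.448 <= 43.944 True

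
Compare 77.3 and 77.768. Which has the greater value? 77.768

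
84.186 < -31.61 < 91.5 False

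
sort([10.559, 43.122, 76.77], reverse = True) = [76.77, 43.122, 10.559]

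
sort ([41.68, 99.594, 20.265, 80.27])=[20.265, 41.68, 80.27, 99.594]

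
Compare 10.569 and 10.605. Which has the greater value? 10.605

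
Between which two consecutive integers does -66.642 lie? -67 and -66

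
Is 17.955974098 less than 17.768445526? No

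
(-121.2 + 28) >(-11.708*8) True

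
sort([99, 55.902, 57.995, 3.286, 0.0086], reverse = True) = [99, 57.995, 55.902, 3.286, 0.0086]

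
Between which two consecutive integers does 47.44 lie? 47 and 48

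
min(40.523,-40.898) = -40.898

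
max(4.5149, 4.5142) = 4.5149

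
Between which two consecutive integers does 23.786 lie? 23 and 24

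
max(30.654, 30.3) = 30.654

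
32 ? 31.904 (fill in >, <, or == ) >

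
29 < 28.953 False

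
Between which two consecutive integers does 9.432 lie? 9 and 10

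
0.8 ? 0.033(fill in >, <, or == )>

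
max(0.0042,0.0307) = 0.0307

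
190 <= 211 True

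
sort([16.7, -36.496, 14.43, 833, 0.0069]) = [-36.496, 0.0069, 14.43, 16.7, 833]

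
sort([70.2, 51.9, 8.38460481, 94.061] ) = [8.38460481, 51.9, 70.2, 94.061]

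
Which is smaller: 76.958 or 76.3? 76.3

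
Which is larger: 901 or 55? 901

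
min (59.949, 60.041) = 59.949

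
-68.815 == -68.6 False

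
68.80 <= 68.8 True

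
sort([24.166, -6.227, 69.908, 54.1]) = [-6.227, 24.166, 54.1, 69.908]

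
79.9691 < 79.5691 False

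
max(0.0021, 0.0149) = 0.0149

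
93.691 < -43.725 False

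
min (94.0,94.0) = 94.0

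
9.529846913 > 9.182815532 True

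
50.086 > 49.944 True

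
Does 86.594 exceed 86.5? Yes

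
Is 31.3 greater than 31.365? No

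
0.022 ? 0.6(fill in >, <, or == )<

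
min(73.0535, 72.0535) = 72.0535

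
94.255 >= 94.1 True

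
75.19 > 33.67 True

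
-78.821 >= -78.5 False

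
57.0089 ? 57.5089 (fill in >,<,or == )<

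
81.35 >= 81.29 True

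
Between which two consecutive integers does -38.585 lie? -39 and -38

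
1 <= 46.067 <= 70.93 True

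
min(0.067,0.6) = 0.067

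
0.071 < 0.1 True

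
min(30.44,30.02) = 30.02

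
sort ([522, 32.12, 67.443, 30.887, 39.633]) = [30.887, 32.12, 39.633, 67.443, 522]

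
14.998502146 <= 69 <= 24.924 False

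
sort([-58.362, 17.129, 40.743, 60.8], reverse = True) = [60.8, 40.743, 17.129, -58.362]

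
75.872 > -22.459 True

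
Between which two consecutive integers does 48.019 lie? 48 and 49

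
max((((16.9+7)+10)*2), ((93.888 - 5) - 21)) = 67.888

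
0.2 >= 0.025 True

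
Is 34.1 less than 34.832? Yes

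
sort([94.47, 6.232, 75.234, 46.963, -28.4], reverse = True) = [94.47, 75.234, 46.963, 6.232, -28.4]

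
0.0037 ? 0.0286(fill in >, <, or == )<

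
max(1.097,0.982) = 1.097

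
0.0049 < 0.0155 True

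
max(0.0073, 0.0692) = 0.0692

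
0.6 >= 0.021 True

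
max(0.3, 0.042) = 0.3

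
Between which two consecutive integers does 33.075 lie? 33 and 34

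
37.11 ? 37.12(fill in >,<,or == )<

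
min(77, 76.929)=76.929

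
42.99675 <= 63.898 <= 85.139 True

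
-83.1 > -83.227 True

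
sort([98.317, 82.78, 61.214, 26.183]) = [26.183, 61.214, 82.78, 98.317]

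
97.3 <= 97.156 False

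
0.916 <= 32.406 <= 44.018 True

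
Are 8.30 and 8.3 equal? Yes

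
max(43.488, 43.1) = 43.488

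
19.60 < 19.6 False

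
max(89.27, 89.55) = 89.55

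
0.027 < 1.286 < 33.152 True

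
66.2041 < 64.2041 False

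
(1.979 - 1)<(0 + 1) True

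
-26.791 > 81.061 False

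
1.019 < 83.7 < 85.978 True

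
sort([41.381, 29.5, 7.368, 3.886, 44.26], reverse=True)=[44.26, 41.381, 29.5, 7.368, 3.886]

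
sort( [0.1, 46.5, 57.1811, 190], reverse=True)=[190, 57.1811, 46.5, 0.1]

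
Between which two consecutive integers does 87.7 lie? 87 and 88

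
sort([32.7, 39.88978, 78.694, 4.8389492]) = [4.8389492, 32.7, 39.88978, 78.694]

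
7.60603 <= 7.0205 False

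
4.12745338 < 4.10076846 False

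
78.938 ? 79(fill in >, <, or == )<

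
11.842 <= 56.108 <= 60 True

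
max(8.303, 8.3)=8.303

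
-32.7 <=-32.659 True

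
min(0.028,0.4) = 0.028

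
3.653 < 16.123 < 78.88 True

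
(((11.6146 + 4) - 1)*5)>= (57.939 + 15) True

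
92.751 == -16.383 False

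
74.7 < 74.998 True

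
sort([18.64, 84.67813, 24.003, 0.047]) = [0.047, 18.64, 24.003, 84.67813]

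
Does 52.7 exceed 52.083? Yes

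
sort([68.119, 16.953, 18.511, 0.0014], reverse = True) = [68.119, 18.511, 16.953, 0.0014]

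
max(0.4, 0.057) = 0.4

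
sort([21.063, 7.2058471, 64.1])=[7.2058471, 21.063, 64.1]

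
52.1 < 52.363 True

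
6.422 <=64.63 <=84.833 True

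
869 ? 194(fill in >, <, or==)>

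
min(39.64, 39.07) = 39.07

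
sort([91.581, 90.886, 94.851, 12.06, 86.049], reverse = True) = [94.851, 91.581, 90.886, 86.049, 12.06]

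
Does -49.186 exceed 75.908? No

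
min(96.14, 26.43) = 26.43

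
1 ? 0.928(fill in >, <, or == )>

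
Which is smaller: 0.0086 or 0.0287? 0.0086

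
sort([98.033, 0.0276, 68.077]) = [0.0276, 68.077, 98.033]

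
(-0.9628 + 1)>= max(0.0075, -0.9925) True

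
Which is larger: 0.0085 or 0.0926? 0.0926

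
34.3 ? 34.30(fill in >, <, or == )==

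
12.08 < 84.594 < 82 False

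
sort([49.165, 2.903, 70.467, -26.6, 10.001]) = [-26.6, 2.903, 10.001, 49.165, 70.467]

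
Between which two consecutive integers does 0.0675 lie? 0 and 1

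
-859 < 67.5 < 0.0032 False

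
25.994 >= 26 False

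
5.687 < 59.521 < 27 False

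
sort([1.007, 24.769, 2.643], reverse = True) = [24.769, 2.643, 1.007]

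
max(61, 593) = 593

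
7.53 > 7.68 False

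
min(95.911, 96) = 95.911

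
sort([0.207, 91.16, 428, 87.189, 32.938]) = [0.207, 32.938, 87.189, 91.16, 428]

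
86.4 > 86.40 False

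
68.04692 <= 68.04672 False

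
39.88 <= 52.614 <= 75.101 True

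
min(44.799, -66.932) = -66.932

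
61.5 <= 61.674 True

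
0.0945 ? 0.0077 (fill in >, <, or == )>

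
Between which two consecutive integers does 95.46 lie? 95 and 96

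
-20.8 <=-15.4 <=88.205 True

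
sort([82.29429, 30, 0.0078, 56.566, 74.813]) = [0.0078, 30, 56.566, 74.813, 82.29429]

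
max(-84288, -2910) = -2910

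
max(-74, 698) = 698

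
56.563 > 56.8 False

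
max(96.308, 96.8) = 96.8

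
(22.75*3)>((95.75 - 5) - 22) False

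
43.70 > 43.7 False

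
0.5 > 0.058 True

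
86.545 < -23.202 False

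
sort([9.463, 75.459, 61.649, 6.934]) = [6.934, 9.463, 61.649, 75.459]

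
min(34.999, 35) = 34.999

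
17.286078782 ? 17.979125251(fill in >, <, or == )<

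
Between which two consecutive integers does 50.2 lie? 50 and 51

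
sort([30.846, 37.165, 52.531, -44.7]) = [-44.7, 30.846, 37.165, 52.531]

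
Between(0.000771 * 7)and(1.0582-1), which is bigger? (1.0582-1)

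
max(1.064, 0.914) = 1.064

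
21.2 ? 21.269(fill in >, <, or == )<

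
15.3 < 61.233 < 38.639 False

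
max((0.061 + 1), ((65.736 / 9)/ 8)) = 1.061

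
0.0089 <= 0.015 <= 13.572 True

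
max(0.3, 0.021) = 0.3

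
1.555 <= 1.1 False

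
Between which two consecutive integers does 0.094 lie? 0 and 1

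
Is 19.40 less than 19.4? No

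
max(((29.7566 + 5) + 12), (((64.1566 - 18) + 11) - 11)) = 46.7566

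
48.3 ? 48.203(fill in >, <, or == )>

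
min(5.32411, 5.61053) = 5.32411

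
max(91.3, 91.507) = 91.507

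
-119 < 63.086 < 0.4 False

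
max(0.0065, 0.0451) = 0.0451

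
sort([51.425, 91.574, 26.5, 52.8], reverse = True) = [91.574, 52.8, 51.425, 26.5]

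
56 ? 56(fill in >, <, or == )==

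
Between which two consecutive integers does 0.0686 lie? 0 and 1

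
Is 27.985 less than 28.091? Yes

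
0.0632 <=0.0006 False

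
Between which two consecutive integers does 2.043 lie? 2 and 3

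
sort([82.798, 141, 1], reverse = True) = [141, 82.798, 1]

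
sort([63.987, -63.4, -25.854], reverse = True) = [63.987, -25.854, -63.4]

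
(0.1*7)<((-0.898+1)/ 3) False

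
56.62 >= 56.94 False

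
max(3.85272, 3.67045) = 3.85272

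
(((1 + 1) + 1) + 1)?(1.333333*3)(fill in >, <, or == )>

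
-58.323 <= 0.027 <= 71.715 True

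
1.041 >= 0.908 True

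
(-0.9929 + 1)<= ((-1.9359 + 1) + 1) True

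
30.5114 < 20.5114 False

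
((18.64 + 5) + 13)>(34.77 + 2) False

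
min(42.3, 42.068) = 42.068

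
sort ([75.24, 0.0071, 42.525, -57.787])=[-57.787, 0.0071, 42.525, 75.24]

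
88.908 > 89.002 False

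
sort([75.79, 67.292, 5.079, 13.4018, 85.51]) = [5.079, 13.4018, 67.292, 75.79, 85.51]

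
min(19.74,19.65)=19.65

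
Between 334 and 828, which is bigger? 828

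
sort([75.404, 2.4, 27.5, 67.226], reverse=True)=[75.404, 67.226, 27.5, 2.4]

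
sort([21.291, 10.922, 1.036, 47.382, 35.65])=[1.036, 10.922, 21.291, 35.65, 47.382]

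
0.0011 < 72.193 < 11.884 False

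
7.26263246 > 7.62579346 False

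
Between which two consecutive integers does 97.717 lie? 97 and 98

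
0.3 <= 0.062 False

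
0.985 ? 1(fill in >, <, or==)<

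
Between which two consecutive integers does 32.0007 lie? 32 and 33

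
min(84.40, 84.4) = 84.40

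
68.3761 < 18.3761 False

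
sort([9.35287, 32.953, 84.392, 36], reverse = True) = [84.392, 36, 32.953, 9.35287]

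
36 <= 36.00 True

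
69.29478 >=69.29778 False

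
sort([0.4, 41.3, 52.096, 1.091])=[0.4, 1.091, 41.3, 52.096]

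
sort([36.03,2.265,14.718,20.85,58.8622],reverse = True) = [58.8622,36.03,20.85,14.718,2.265]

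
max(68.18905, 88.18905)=88.18905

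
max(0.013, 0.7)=0.7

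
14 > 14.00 False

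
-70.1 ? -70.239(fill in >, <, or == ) >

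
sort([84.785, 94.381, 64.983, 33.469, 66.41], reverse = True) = [94.381, 84.785, 66.41, 64.983, 33.469]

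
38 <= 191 True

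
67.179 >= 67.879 False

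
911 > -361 True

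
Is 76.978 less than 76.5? No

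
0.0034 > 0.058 False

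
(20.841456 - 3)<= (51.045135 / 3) False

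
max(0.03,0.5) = 0.5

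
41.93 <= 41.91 False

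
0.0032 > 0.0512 False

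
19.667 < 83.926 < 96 True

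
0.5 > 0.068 True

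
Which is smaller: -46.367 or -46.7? -46.7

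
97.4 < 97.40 False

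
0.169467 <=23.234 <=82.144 True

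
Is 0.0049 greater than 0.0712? No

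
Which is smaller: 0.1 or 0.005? 0.005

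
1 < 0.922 False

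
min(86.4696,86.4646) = 86.4646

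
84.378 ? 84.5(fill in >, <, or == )<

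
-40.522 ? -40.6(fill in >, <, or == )>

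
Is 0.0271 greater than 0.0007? Yes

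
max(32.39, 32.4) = 32.4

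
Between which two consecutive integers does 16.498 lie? 16 and 17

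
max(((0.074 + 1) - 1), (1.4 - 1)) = 0.4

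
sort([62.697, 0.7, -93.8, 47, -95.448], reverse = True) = [62.697, 47, 0.7, -93.8, -95.448]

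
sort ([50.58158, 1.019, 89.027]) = [1.019, 50.58158, 89.027]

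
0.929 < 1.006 True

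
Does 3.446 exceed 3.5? No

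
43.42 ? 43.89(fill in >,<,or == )<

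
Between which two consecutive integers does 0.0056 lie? 0 and 1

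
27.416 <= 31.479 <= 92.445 True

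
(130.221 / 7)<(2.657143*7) False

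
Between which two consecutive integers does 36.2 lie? 36 and 37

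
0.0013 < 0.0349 True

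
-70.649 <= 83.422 True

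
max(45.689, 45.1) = 45.689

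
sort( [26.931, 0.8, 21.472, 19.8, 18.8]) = [0.8, 18.8, 19.8, 21.472, 26.931]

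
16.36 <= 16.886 True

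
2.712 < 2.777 True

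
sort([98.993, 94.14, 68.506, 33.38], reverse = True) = [98.993, 94.14, 68.506, 33.38]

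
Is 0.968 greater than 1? No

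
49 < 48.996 False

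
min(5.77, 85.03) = 5.77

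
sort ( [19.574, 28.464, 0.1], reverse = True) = [28.464, 19.574, 0.1]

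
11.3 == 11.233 False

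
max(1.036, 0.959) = 1.036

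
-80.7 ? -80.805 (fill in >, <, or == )>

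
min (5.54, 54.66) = 5.54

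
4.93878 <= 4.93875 False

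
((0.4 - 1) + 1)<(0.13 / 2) False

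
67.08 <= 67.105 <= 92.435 True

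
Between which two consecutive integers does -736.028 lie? -737 and -736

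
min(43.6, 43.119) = 43.119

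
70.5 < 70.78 True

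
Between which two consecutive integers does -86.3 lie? -87 and -86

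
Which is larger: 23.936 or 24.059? 24.059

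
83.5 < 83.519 True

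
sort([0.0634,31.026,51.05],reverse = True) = [51.05,31.026,0.0634]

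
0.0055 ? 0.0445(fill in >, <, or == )<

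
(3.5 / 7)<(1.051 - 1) False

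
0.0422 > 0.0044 True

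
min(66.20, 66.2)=66.20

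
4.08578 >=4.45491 False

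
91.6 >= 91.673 False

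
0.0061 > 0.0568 False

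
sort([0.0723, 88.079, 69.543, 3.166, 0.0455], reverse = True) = [88.079, 69.543, 3.166, 0.0723, 0.0455]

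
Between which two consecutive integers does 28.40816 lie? 28 and 29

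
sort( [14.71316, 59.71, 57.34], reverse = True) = [59.71, 57.34, 14.71316]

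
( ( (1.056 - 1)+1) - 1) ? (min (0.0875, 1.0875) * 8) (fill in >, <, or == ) <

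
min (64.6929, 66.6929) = 64.6929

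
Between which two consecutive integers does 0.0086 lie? 0 and 1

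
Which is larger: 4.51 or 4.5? 4.51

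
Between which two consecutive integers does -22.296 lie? -23 and -22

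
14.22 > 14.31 False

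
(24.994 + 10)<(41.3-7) False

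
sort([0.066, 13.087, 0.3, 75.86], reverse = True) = [75.86, 13.087, 0.3, 0.066]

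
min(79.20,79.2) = 79.20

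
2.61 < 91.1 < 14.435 False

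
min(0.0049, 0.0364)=0.0049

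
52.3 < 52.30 False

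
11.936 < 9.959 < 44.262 False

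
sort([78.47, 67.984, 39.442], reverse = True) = [78.47, 67.984, 39.442]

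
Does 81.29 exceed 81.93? No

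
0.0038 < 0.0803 True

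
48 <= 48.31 True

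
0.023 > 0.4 False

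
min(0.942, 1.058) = 0.942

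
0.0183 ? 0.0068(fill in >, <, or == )>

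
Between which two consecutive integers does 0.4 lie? 0 and 1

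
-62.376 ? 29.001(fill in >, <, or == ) <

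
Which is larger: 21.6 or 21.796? 21.796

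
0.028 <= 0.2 True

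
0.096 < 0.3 True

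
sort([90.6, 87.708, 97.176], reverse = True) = [97.176, 90.6, 87.708]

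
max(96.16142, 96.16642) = 96.16642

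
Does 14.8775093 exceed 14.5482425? Yes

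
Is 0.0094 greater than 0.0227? No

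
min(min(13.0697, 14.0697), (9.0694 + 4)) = 13.0694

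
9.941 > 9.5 True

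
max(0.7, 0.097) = 0.7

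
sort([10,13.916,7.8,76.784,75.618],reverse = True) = [76.784,75.618,13.916,10,7.8]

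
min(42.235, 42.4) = 42.235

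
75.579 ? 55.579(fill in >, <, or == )>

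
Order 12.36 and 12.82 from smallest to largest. 12.36, 12.82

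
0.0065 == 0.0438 False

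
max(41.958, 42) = 42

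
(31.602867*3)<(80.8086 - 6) False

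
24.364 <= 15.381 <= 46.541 False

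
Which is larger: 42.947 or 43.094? 43.094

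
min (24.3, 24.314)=24.3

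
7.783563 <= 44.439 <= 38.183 False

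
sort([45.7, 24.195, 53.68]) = [24.195, 45.7, 53.68]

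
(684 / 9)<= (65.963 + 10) False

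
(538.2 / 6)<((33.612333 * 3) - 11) True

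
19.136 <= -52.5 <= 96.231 False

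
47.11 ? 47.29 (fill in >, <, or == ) <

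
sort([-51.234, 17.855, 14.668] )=[-51.234, 14.668, 17.855]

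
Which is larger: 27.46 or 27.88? 27.88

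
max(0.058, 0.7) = 0.7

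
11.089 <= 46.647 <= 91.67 True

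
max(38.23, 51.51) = 51.51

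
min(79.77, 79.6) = 79.6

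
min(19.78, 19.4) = 19.4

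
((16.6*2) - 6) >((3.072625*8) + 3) False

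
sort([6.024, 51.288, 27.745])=[6.024, 27.745, 51.288]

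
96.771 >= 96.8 False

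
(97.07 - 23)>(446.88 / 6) False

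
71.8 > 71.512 True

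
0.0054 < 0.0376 True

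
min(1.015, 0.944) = 0.944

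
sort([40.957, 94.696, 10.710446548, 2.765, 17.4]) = [2.765, 10.710446548, 17.4, 40.957, 94.696]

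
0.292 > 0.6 False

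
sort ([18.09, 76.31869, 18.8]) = [18.09, 18.8, 76.31869]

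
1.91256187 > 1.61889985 True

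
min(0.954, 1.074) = 0.954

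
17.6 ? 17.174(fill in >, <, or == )>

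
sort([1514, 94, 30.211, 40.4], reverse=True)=[1514, 94, 40.4, 30.211]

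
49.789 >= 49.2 True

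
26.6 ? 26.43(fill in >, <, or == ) >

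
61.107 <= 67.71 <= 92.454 True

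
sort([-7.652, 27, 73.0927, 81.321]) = [-7.652, 27, 73.0927, 81.321]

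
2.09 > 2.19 False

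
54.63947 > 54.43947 True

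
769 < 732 False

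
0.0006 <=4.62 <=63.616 True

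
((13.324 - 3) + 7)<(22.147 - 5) False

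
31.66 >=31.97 False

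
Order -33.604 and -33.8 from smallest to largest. -33.8,-33.604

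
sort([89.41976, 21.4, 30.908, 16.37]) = [16.37, 21.4, 30.908, 89.41976]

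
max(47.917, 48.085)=48.085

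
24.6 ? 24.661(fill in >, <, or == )<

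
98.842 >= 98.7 True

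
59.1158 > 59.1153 True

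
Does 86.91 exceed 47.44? Yes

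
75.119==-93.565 False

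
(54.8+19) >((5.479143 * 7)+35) True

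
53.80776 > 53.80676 True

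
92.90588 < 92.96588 True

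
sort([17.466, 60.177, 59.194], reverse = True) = [60.177, 59.194, 17.466]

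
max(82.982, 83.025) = 83.025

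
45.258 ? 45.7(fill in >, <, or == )<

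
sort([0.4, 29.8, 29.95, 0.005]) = [0.005, 0.4, 29.8, 29.95]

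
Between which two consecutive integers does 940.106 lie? 940 and 941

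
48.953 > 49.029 False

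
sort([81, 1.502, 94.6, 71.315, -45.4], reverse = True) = [94.6, 81, 71.315, 1.502, -45.4]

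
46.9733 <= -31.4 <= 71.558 False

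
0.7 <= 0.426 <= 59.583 False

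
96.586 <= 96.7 True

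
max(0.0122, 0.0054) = 0.0122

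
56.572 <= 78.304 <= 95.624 True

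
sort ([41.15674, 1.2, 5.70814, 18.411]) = [1.2, 5.70814, 18.411, 41.15674]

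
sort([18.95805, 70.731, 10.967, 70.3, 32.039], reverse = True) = [70.731, 70.3, 32.039, 18.95805, 10.967]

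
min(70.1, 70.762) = 70.1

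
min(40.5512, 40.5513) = 40.5512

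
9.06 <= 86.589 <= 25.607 False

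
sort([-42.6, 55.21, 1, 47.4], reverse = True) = [55.21, 47.4, 1, -42.6]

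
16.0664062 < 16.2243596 True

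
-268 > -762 True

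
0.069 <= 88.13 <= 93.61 True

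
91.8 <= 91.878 True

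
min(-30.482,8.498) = -30.482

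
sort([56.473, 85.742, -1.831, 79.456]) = [-1.831, 56.473, 79.456, 85.742]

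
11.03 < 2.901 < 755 False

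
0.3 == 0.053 False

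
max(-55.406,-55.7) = -55.406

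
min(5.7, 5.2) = 5.2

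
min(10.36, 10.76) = 10.36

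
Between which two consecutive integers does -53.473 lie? -54 and -53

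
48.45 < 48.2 False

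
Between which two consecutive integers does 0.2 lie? 0 and 1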